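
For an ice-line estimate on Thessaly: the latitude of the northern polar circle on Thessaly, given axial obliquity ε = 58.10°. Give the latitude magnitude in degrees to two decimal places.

The polar circle is the lowest latitude that experiences at least one full rotation of continuous daylight at the northern-summer solstice; it lies at |ϕ| = 90° − ε = 90° − 58.10° = 31.90°.

31.90°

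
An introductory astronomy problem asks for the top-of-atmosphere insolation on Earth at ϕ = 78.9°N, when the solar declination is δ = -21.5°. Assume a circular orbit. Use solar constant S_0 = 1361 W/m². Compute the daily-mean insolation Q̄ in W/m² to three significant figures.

Q̄ ≈ 0.00 W/m²

cos h₀ = −tan(+78.9°) tan(-21.500°) = 2.0078 ≥ 1 ⇒ polar night, h₀ = 0 and Q̄ = 0.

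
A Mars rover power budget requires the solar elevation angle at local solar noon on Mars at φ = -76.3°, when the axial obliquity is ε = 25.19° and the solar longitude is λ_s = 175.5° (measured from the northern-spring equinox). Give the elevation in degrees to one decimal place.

Solar declination: sin δ = sin ε · sin λ_s = sin 25.19° × sin 175.5° = 0.03339, so δ = +1.914°.
At local noon the hour angle is zero, so the zenith angle equals |φ − δ| = |-76.3° − (+1.914°)| = 78.214°.
Elevation = 90° − 78.214° = 11.8°.

11.8°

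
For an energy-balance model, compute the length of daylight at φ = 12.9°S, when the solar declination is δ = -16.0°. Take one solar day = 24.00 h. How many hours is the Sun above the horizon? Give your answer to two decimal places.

12.50 h

cos H₀ = −tan φ · tan δ = −tan(-12.9°) × tan(-16.000°) = -0.0657, so H₀ = 1.6365 rad = 93.77°.
Daylight = 2H₀/(2π) × 24.00 h = (1.6365/π) × 24.00 = 12.50 h.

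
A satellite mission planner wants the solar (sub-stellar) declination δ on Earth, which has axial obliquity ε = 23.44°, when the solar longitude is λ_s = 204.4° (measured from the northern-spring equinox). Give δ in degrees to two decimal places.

δ = -9.46°

sin δ = sin ε · sin λ_s = sin 23.44° × sin 204.4° = -0.164328.
δ = arcsin(-0.164328) = -9.46°.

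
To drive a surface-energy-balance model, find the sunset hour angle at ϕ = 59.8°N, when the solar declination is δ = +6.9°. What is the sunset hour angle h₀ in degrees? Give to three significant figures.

h₀ = 102°

cos h₀ = −tan ϕ · tan δ = −tan(+59.8°) × tan(+6.900°) = -0.2079, so h₀ = 1.7802 rad = 102.00°.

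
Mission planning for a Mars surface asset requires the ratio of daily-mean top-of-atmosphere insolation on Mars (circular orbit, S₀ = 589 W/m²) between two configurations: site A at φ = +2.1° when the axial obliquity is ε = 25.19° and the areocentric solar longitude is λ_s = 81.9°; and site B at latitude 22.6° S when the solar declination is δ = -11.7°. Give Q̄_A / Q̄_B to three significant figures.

Q̄_A / Q̄_B ≈ 0.904

— Configuration A (φ=+2.1°):
sin δ = sin 25.19° × sin 81.9° = 0.42138, so δ = +24.921°.
cos H₀ = −tan(+2.1°) tan(+24.921°) = -0.0170, H₀ = 1.5878 rad.
Bracket: H₀ sin φ sin δ + cos φ cos δ sin H₀ = 1.5878×0.03664×0.42138 + 0.99933×0.90689×0.99985 = 0.024515 + 0.906146 = 0.930661.
Q̄ = (S₀/π) × [bracket] = (589/π) × 0.930661 = 174.48 W/m².
— Configuration B (φ=-22.6°):
cos H₀ = −tan(-22.6°) tan(-11.700°) = -0.0862, H₀ = 1.6571 rad.
Bracket: H₀ sin φ sin δ + cos φ cos δ sin H₀ = 1.6571×-0.38430×-0.20279 + 0.92321×0.97922×0.99628 = 0.129141 + 0.900663 = 1.029804.
Q̄ = (S₀/π) × [bracket] = (589/π) × 1.029804 = 193.07 W/m².
Ratio Q̄_A / Q̄_B = 174.48 / 193.07 = 0.9037.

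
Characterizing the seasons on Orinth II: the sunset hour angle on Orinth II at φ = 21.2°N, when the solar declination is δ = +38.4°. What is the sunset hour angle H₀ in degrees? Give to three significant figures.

H₀ = 108°

cos H₀ = −tan φ · tan δ = −tan(+21.2°) × tan(+38.400°) = -0.3074, so H₀ = 1.8833 rad = 107.90°.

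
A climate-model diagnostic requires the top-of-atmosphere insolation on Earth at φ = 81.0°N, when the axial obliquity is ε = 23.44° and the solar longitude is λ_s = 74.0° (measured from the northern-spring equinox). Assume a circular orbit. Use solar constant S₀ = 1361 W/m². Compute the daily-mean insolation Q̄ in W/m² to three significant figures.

Solar declination: sin δ = sin ε · sin λ_s = sin 23.44° × sin 74.0° = 0.38238, so δ = +22.481°.
cos H₀ = −tan(+81.0°) tan(+22.481°) = -2.6128 ≤ −1 ⇒ polar day, H₀ = π.
Bracket: H₀ sin φ sin δ + cos φ cos δ sin H₀ = 3.1416×0.98769×0.38238 + 0.15643×0.92401×0.00000 = 1.186497 + 0.000000 = 1.186497.
Q̄ = (S₀/π) × [bracket] = (1361/π) × 1.186497 = 514.0 W/m².

Q̄ ≈ 514 W/m²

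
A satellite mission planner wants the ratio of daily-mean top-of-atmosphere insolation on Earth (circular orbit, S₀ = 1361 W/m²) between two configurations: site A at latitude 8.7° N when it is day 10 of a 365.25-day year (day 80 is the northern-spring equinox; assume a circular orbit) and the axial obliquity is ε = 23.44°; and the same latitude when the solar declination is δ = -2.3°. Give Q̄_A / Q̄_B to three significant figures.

— Configuration A (φ=+8.7°):
Solar longitude: λ_s = 360° × (10 − 80)/365.25 = -68.994°, i.e. -68.994° + 360° = 291.006°.
sin δ = sin 23.44° × sin 291.006° = -0.37135, so δ = -21.799°.
cos H₀ = −tan(+8.7°) tan(-21.799°) = 0.0612, H₀ = 1.5096 rad.
Bracket: H₀ sin φ sin δ + cos φ cos δ sin H₀ = 1.5096×0.15126×-0.37135 + 0.98849×0.92849×0.99813 = -0.084795 + 0.916087 = 0.831292.
Q̄ = (S₀/π) × [bracket] = (1361/π) × 0.831292 = 360.13 W/m².
— Configuration B (φ=+8.7°):
cos H₀ = −tan(+8.7°) tan(-2.300°) = 0.0061, H₀ = 1.5647 rad.
Bracket: H₀ sin φ sin δ + cos φ cos δ sin H₀ = 1.5647×0.15126×-0.04013 + 0.98849×0.99919×0.99998 = -0.009498 + 0.987670 = 0.978172.
Q̄ = (S₀/π) × [bracket] = (1361/π) × 0.978172 = 423.76 W/m².
Ratio Q̄_A / Q̄_B = 360.13 / 423.76 = 0.8498.

Q̄_A / Q̄_B ≈ 0.850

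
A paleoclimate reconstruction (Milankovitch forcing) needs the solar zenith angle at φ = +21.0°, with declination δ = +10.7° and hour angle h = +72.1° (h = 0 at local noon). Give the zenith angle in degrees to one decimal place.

θ_z = 69.6°

cos θ_z = sin φ sin δ + cos φ cos δ cos h = 0.066537 + 0.281953 = 0.348490.
θ_z = arccos(0.348490) = 69.6°.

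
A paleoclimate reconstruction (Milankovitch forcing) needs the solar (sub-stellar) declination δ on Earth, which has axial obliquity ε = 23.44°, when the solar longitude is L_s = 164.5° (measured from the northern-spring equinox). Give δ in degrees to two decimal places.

δ = +6.10°

sin δ = sin ε · sin L_s = sin 23.44° × sin 164.5° = 0.106304.
δ = arcsin(0.106304) = +6.10°.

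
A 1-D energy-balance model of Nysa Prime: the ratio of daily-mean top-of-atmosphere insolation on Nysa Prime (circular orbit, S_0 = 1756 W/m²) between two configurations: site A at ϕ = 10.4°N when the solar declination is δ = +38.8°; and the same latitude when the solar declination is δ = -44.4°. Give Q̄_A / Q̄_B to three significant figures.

— Configuration A (ϕ=+10.4°):
cos h₀ = −tan(+10.4°) tan(+38.800°) = -0.1476, h₀ = 1.7189 rad.
Bracket: h₀ sin ϕ sin δ + cos ϕ cos δ sin h₀ = 1.7189×0.18052×0.62660 + 0.98357×0.77934×0.98905 = 0.194431 + 0.758142 = 0.952573.
Q̄ = (S_0/π) × [bracket] = (1756/π) × 0.952573 = 532.44 W/m².
— Configuration B (ϕ=+10.4°):
cos h₀ = −tan(+10.4°) tan(-44.400°) = 0.1797, h₀ = 1.3901 rad.
Bracket: h₀ sin ϕ sin δ + cos ϕ cos δ sin h₀ = 1.3901×0.18052×-0.69966 + 0.98357×0.71447×0.98372 = -0.175573 + 0.691291 = 0.515718.
Q̄ = (S_0/π) × [bracket] = (1756/π) × 0.515718 = 288.26 W/m².
Ratio Q̄_A / Q̄_B = 532.44 / 288.26 = 1.847.

Q̄_A / Q̄_B ≈ 1.85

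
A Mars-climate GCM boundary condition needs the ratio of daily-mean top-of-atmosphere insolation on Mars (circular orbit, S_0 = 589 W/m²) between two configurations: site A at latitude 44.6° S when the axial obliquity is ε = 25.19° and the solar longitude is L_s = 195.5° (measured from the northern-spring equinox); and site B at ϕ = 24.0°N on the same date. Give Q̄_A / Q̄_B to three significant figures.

— Configuration A (ϕ=-44.6°):
Solar declination: sin δ = sin ε · sin L_s = sin 25.19° × sin 195.5° = -0.11374, so δ = -6.531°.
cos h₀ = −tan(-44.6°) tan(-6.531°) = -0.1129, h₀ = 1.6839 rad.
Bracket: h₀ sin ϕ sin δ + cos ϕ cos δ sin h₀ = 1.6839×-0.70215×-0.11374 + 0.71203×0.99351×0.99361 = 0.134481 + 0.702889 = 0.837370.
Q̄ = (S_0/π) × [bracket] = (589/π) × 0.837370 = 156.99 W/m².
— Configuration B (ϕ=+24.0°):
cos h₀ = −tan(+24.0°) tan(-6.531°) = 0.0510, h₀ = 1.5198 rad.
Bracket: h₀ sin ϕ sin δ + cos ϕ cos δ sin h₀ = 1.5198×0.40674×-0.11374 + 0.91355×0.99351×0.99870 = -0.070310 + 0.906441 = 0.836131.
Q̄ = (S_0/π) × [bracket] = (589/π) × 0.836131 = 156.76 W/m².
Ratio Q̄_A / Q̄_B = 156.99 / 156.76 = 1.001.

Q̄_A / Q̄_B ≈ 1.00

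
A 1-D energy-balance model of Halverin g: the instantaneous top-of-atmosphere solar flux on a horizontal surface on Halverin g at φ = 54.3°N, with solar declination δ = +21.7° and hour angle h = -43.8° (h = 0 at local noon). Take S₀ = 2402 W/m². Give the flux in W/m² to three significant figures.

1.66e+03 W/m²

cos θ_z = sin φ sin δ + cos φ cos δ cos h = 0.300265 + 0.391329 = 0.691594.
Flux = S₀ · cos θ_z = 2402 × 0.691594 = 1661 W/m².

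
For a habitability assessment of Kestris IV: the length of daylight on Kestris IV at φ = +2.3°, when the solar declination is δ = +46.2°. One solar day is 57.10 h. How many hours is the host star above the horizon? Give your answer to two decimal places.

cos H₀ = −tan φ · tan δ = −tan(+2.3°) × tan(+46.200°) = -0.0419, so H₀ = 1.6127 rad = 92.40°.
Daylight = 2H₀/(2π) × 57.10 h = (1.6127/π) × 57.10 = 29.31 h.

29.31 h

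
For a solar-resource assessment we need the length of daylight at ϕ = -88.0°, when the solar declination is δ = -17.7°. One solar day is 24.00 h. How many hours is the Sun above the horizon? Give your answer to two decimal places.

Sunrise equation: cos h₀ = −tan ϕ · tan δ = -9.1390 ≤ −1, so the Sun never sets (polar day) and h₀ = π.
Daylight = 2h₀/(2π) × 24.00 h = (3.1416/π) × 24.00 = 24.00 h.

24.00 h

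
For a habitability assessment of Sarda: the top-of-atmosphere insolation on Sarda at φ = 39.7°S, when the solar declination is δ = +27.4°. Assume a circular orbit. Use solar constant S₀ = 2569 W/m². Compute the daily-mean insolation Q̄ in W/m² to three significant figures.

cos H₀ = −tan(-39.7°) tan(+27.400°) = 0.4303, H₀ = 1.1259 rad.
Bracket: H₀ sin φ sin δ + cos φ cos δ sin H₀ = 1.1259×-0.63877×0.46020 + 0.76940×0.88782×0.90267 = -0.330972 + 0.616604 = 0.285632.
Q̄ = (S₀/π) × [bracket] = (2569/π) × 0.285632 = 233.6 W/m².

Q̄ ≈ 234 W/m²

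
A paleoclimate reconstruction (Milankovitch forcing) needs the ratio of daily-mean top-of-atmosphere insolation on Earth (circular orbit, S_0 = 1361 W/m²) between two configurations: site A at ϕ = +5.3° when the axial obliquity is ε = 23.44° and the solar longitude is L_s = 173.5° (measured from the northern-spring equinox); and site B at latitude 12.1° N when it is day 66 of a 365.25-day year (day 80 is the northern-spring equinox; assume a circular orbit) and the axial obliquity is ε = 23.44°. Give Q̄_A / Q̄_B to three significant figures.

— Configuration A (ϕ=+5.3°):
Solar declination: sin δ = sin ε · sin L_s = sin 23.44° × sin 173.5° = 0.04503, so δ = +2.581°.
cos h₀ = −tan(+5.3°) tan(+2.581°) = -0.0042, h₀ = 1.5750 rad.
Bracket: h₀ sin ϕ sin δ + cos ϕ cos δ sin h₀ = 1.5750×0.09237×0.04503 + 0.99572×0.99899×0.99999 = 0.006551 + 0.994704 = 1.001255.
Q̄ = (S_0/π) × [bracket] = (1361/π) × 1.001255 = 433.76 W/m².
— Configuration B (ϕ=+12.1°):
Solar longitude: L_s = 360° × (66 − 80)/365.25 = -13.799°, i.e. -13.799° + 360° = 346.201°.
sin δ = sin 23.44° × sin 346.201° = -0.09488, so δ = -5.444°.
cos h₀ = −tan(+12.1°) tan(-5.444°) = 0.0204, h₀ = 1.5504 rad.
Bracket: h₀ sin ϕ sin δ + cos ϕ cos δ sin h₀ = 1.5504×0.20962×-0.09488 + 0.97778×0.99549×0.99979 = -0.030836 + 0.973166 = 0.942330.
Q̄ = (S_0/π) × [bracket] = (1361/π) × 0.942330 = 408.24 W/m².
Ratio Q̄_A / Q̄_B = 433.76 / 408.24 = 1.063.

Q̄_A / Q̄_B ≈ 1.06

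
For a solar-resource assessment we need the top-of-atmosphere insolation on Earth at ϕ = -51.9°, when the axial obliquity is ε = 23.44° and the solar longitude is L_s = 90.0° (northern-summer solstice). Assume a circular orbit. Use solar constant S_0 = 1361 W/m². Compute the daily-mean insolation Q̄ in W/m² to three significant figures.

Solar declination: sin δ = sin ε · sin L_s = sin 23.44° × sin 90.0° = 0.39779, so δ = +23.440°.
cos h₀ = −tan(-51.9°) tan(+23.440°) = 0.5529, h₀ = 0.9849 rad.
Bracket: h₀ sin ϕ sin δ + cos ϕ cos δ sin h₀ = 0.9849×-0.78694×0.39779 + 0.61704×0.91748×0.83321 = -0.308310 + 0.471698 = 0.163388.
Q̄ = (S_0/π) × [bracket] = (1361/π) × 0.163388 = 70.78 W/m².

Q̄ ≈ 70.8 W/m²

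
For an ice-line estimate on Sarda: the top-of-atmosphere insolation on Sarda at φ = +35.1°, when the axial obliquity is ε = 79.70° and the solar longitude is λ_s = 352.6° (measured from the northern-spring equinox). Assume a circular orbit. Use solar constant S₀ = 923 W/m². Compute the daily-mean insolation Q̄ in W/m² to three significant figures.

Q̄ ≈ 206 W/m²

Solar declination: sin δ = sin ε · sin λ_s = sin 79.70° × sin 352.6° = -0.12672, so δ = -7.280°.
cos H₀ = −tan(+35.1°) tan(-7.280°) = 0.0898, H₀ = 1.4809 rad.
Bracket: H₀ sin φ sin δ + cos φ cos δ sin H₀ = 1.4809×0.57501×-0.12672 + 0.81815×0.99194×0.99596 = -0.107906 + 0.808277 = 0.700371.
Q̄ = (S₀/π) × [bracket] = (923/π) × 0.700371 = 205.8 W/m².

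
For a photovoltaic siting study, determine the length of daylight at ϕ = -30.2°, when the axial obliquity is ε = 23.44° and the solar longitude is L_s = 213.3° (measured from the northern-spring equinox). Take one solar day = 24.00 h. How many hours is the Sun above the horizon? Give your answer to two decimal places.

13.00 h

Solar declination: sin δ = sin ε · sin L_s = sin 23.44° × sin 213.3° = -0.21839, so δ = -12.615°.
cos h₀ = −tan ϕ · tan δ = −tan(-30.2°) × tan(-12.615°) = -0.1303, so h₀ = 1.7014 rad = 97.48°.
Daylight = 2h₀/(2π) × 24.00 h = (1.7014/π) × 24.00 = 13.00 h.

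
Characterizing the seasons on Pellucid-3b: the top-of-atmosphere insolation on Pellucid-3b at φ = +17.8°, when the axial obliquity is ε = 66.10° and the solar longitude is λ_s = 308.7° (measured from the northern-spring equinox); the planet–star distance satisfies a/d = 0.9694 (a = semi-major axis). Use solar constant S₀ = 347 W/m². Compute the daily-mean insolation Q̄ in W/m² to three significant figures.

Q̄ ≈ 37.4 W/m²

Solar declination: sin δ = sin ε · sin λ_s = sin 66.10° × sin 308.7° = -0.71351, so δ = -45.521°.
cos H₀ = −tan(+17.8°) tan(-45.521°) = 0.3270, H₀ = 1.2377 rad.
Bracket: H₀ sin φ sin δ + cos φ cos δ sin H₀ = 1.2377×0.30570×-0.71351 + 0.95213×0.70064×0.94504 = -0.269967 + 0.630437 = 0.360470.
Inverse-square distance factor (a/d)² = 0.9694² = 0.939736.
Q̄ = (S₀/π) × 0.939736 × [bracket] = (347/π) × 0.939736 × 0.360470 = 37.42 W/m².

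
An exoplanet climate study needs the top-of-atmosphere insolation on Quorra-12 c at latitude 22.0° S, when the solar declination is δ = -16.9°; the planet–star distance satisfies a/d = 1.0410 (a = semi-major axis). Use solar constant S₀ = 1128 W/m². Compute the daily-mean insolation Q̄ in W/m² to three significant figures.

Q̄ ≈ 414 W/m²

cos H₀ = −tan(-22.0°) tan(-16.900°) = -0.1228, H₀ = 1.6939 rad.
Bracket: H₀ sin φ sin δ + cos φ cos δ sin H₀ = 1.6939×-0.37461×-0.29070 + 0.92718×0.95681×0.99244 = 0.184464 + 0.880428 = 1.064892.
Inverse-square distance factor (a/d)² = 1.0410² = 1.083681.
Q̄ = (S₀/π) × 1.083681 × [bracket] = (1128/π) × 1.083681 × 1.064892 = 414.3 W/m².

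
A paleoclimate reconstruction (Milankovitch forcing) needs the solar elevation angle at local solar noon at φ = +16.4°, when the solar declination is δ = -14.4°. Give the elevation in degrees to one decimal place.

At local noon the hour angle is zero, so the zenith angle equals |φ − δ| = |+16.4° − (-14.400°)| = 30.800°.
Elevation = 90° − 30.800° = 59.2°.

59.2°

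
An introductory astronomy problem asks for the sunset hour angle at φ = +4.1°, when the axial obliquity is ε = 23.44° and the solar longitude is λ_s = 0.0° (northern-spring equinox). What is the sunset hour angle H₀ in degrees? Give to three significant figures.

Solar declination: sin δ = sin ε · sin λ_s = sin 23.44° × sin 0.0° = 0.00000, so δ = +0.000°.
cos H₀ = −tan φ · tan δ = −tan(+4.1°) × tan(+0.000°) = -0.0000, so H₀ = 1.5708 rad = 90.00°.

H₀ = 90.0°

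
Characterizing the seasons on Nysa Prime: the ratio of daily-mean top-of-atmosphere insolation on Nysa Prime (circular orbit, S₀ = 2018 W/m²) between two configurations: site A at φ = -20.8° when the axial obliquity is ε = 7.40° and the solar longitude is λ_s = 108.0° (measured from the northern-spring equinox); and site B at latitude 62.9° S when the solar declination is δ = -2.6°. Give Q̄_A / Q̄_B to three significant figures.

Q̄_A / Q̄_B ≈ 1.65

— Configuration A (φ=-20.8°):
Solar declination: sin δ = sin ε · sin λ_s = sin 7.40° × sin 108.0° = 0.12249, so δ = +7.036°.
cos H₀ = −tan(-20.8°) tan(+7.036°) = 0.0469, H₀ = 1.5239 rad.
Bracket: H₀ sin φ sin δ + cos φ cos δ sin H₀ = 1.5239×-0.35511×0.12249 + 0.93483×0.99247×0.99890 = -0.066286 + 0.926770 = 0.860484.
Q̄ = (S₀/π) × [bracket] = (2018/π) × 0.860484 = 552.73 W/m².
— Configuration B (φ=-62.9°):
cos H₀ = −tan(-62.9°) tan(-2.600°) = -0.0887, H₀ = 1.6597 rad.
Bracket: H₀ sin φ sin δ + cos φ cos δ sin H₀ = 1.6597×-0.89021×-0.04536 + 0.45554×0.99897×0.99605 = 0.067019 + 0.453273 = 0.520292.
Q̄ = (S₀/π) × [bracket] = (2018/π) × 0.520292 = 334.21 W/m².
Ratio Q̄_A / Q̄_B = 552.73 / 334.21 = 1.654.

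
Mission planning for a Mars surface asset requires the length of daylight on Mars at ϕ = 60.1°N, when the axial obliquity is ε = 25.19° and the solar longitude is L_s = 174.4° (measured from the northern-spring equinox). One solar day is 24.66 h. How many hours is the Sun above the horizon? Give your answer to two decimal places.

Solar declination: sin δ = sin ε · sin L_s = sin 25.19° × sin 174.4° = 0.04153, so δ = +2.380°.
cos h₀ = −tan ϕ · tan δ = −tan(+60.1°) × tan(+2.380°) = -0.0723, so h₀ = 1.6432 rad = 94.15°.
Daylight = 2h₀/(2π) × 24.66 h = (1.6432/π) × 24.66 = 12.90 h.

12.90 h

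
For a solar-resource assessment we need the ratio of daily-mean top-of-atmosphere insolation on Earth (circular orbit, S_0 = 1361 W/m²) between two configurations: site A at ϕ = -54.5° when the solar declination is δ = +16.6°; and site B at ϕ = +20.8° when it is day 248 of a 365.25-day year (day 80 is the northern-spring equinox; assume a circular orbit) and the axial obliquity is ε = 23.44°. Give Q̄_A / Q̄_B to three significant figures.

— Configuration A (ϕ=-54.5°):
cos h₀ = −tan(-54.5°) tan(+16.600°) = 0.4179, h₀ = 1.1396 rad.
Bracket: h₀ sin ϕ sin δ + cos ϕ cos δ sin h₀ = 1.1396×-0.81412×0.28569 + 0.58070×0.95832×0.90848 = -0.265055 + 0.505566 = 0.240511.
Q̄ = (S_0/π) × [bracket] = (1361/π) × 0.240511 = 104.19 W/m².
— Configuration B (ϕ=+20.8°):
Solar longitude: L_s = 360° × (248 − 80)/365.25 = 165.585°.
sin δ = sin 23.44° × sin 165.585° = 0.09903, so δ = +5.683°.
cos h₀ = −tan(+20.8°) tan(+5.683°) = -0.0378, h₀ = 1.6086 rad.
Bracket: h₀ sin ϕ sin δ + cos ϕ cos δ sin h₀ = 1.6086×0.35511×0.09903 + 0.93483×0.99508×0.99929 = 0.056569 + 0.929570 = 0.986139.
Q̄ = (S_0/π) × [bracket] = (1361/π) × 0.986139 = 427.21 W/m².
Ratio Q̄_A / Q̄_B = 104.19 / 427.21 = 0.2439.

Q̄_A / Q̄_B ≈ 0.244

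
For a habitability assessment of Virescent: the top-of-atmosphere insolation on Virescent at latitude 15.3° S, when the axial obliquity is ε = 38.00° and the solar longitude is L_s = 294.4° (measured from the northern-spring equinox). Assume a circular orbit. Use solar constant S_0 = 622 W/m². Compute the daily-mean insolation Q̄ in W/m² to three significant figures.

Q̄ ≈ 207 W/m²

Solar declination: sin δ = sin ε · sin L_s = sin 38.00° × sin 294.4° = -0.56067, so δ = -34.102°.
cos h₀ = −tan(-15.3°) tan(-34.102°) = -0.1852, h₀ = 1.7571 rad.
Bracket: h₀ sin ϕ sin δ + cos ϕ cos δ sin h₀ = 1.7571×-0.26387×-0.56067 + 0.96456×0.82804×0.98269 = 0.259952 + 0.784869 = 1.044821.
Q̄ = (S_0/π) × [bracket] = (622/π) × 1.044821 = 206.9 W/m².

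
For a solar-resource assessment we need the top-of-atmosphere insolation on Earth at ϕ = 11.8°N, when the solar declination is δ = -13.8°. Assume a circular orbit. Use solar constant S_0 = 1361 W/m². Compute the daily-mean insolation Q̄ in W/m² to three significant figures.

Q̄ ≈ 379 W/m²

cos h₀ = −tan(+11.8°) tan(-13.800°) = 0.0513, h₀ = 1.5195 rad.
Bracket: h₀ sin ϕ sin δ + cos ϕ cos δ sin h₀ = 1.5195×0.20450×-0.23853 + 0.97887×0.97113×0.99868 = -0.074120 + 0.949355 = 0.875235.
Q̄ = (S_0/π) × [bracket] = (1361/π) × 0.875235 = 379.2 W/m².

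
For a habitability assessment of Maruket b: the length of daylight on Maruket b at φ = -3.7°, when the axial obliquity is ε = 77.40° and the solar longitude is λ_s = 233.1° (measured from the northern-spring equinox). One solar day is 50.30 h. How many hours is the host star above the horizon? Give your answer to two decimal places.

26.44 h

Solar declination: sin δ = sin ε · sin λ_s = sin 77.40° × sin 233.1° = -0.78043, so δ = -51.300°.
cos H₀ = −tan φ · tan δ = −tan(-3.7°) × tan(-51.300°) = -0.0807, so H₀ = 1.6516 rad = 94.63°.
Daylight = 2H₀/(2π) × 50.30 h = (1.6516/π) × 50.30 = 26.44 h.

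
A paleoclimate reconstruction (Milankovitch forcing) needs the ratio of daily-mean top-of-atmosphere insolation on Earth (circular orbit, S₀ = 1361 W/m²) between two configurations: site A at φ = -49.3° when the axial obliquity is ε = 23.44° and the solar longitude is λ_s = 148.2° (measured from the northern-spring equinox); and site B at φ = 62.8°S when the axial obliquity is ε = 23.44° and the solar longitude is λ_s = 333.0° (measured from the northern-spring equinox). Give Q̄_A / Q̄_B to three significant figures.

Q̄_A / Q̄_B ≈ 0.558

— Configuration A (φ=-49.3°):
Solar declination: sin δ = sin ε · sin λ_s = sin 23.44° × sin 148.2° = 0.20962, so δ = +12.100°.
cos H₀ = −tan(-49.3°) tan(+12.100°) = 0.2492, H₀ = 1.3189 rad.
Bracket: H₀ sin φ sin δ + cos φ cos δ sin H₀ = 1.3189×-0.75813×0.20962 + 0.65210×0.97778×0.96844 = -0.209599 + 0.617487 = 0.407888.
Q̄ = (S₀/π) × [bracket] = (1361/π) × 0.407888 = 176.71 W/m².
— Configuration B (φ=-62.8°):
Solar declination: sin δ = sin ε · sin λ_s = sin 23.44° × sin 333.0° = -0.18059, so δ = -10.404°.
cos H₀ = −tan(-62.8°) tan(-10.404°) = -0.3573, H₀ = 1.9361 rad.
Bracket: H₀ sin φ sin δ + cos φ cos δ sin H₀ = 1.9361×-0.88942×-0.18059 + 0.45710×0.98356×0.93400 = 0.310977 + 0.419913 = 0.730890.
Q̄ = (S₀/π) × [bracket] = (1361/π) × 0.730890 = 316.64 W/m².
Ratio Q̄_A / Q̄_B = 176.71 / 316.64 = 0.5581.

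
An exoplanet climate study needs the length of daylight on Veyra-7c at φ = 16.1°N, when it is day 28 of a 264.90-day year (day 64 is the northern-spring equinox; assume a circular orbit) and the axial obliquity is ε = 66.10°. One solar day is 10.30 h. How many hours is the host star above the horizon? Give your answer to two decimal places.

Solar longitude: λ_s = 360° × (28 − 64)/264.90 = -48.924°, i.e. -48.924° + 360° = 311.076°.
sin δ = sin 66.10° × sin 311.076° = -0.68920, so δ = -43.567°.
cos H₀ = −tan φ · tan δ = −tan(+16.1°) × tan(-43.567°) = 0.2745, so H₀ = 1.2927 rad = 74.07°.
Daylight = 2H₀/(2π) × 10.30 h = (1.2927/π) × 10.30 = 4.24 h.

4.24 h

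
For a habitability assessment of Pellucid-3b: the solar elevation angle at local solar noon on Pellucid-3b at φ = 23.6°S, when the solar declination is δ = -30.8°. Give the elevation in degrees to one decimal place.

At local noon the hour angle is zero, so the zenith angle equals |φ − δ| = |-23.6° − (-30.800°)| = 7.200°.
Elevation = 90° − 7.200° = 82.8°.

82.8°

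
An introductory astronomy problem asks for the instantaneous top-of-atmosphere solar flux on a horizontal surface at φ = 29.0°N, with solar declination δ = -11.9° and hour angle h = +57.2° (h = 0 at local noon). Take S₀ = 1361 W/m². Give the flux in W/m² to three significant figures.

cos θ_z = sin φ sin δ + cos φ cos δ cos h = -0.099970 + 0.463606 = 0.363636.
Flux = S₀ · cos θ_z = 1361 × 0.363636 = 494.9 W/m².

495 W/m²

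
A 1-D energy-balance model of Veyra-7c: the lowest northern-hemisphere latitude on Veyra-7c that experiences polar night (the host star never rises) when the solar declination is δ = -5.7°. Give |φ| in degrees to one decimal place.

Polar night requires cos H₀ = −tan φ tan δ ≥ 1, i.e. tan φ tan δ ≤ −1.
The boundary is |tan φ| · |tan δ| = 1, so |φ| = 90° − |δ| = 90° − 5.7° = 84.3° in the northern hemisphere.

|φ| = 84.3°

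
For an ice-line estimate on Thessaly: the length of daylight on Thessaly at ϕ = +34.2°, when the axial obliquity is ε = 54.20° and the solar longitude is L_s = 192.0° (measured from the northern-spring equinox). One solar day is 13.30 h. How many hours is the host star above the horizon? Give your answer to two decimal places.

Solar declination: sin δ = sin ε · sin L_s = sin 54.20° × sin 192.0° = -0.16863, so δ = -9.708°.
cos h₀ = −tan ϕ · tan δ = −tan(+34.2°) × tan(-9.708°) = 0.1163, so h₀ = 1.4543 rad = 83.32°.
Daylight = 2h₀/(2π) × 13.30 h = (1.4543/π) × 13.30 = 6.16 h.

6.16 h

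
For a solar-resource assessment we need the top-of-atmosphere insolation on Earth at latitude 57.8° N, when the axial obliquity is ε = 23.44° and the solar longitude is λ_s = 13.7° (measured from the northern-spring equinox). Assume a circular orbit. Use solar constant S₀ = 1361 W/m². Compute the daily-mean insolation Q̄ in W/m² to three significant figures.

Q̄ ≈ 287 W/m²

Solar declination: sin δ = sin ε · sin λ_s = sin 23.44° × sin 13.7° = 0.09421, so δ = +5.406°.
cos H₀ = −tan(+57.8°) tan(+5.406°) = -0.1503, H₀ = 1.7216 rad.
Bracket: H₀ sin φ sin δ + cos φ cos δ sin H₀ = 1.7216×0.84619×0.09421 + 0.53288×0.99555×0.98864 = 0.137245 + 0.524482 = 0.661727.
Q̄ = (S₀/π) × [bracket] = (1361/π) × 0.661727 = 286.7 W/m².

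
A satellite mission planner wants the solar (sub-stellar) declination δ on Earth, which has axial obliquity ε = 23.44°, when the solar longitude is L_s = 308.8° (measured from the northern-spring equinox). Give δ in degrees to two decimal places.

δ = -18.06°

sin δ = sin ε · sin L_s = sin 23.44° × sin 308.8° = -0.310012.
δ = arcsin(-0.310012) = -18.06°.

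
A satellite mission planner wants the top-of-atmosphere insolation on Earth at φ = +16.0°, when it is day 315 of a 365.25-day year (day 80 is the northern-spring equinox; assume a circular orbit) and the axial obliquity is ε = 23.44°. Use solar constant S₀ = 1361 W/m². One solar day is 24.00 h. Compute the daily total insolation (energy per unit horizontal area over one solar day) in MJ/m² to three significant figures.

29.3 MJ/m²

Solar longitude: λ_s = 360° × (315 − 80)/365.25 = 231.622°.
sin δ = sin 23.44° × sin 231.622° = -0.31184, so δ = -18.170°.
cos H₀ = −tan(+16.0°) tan(-18.170°) = 0.0941, H₀ = 1.4765 rad.
Bracket: H₀ sin φ sin δ + cos φ cos δ sin H₀ = 1.4765×0.27564×-0.31184 + 0.96126×0.95013×0.99556 = -0.126913 + 0.909267 = 0.782354.
Q̄ = (S₀/π) × [bracket] = (1361/π) × 0.782354 = 338.93 W/m².
Daily total = Q̄ × 24.00 h × 3600 s/h = 338.93 × 24.00 × 3600 / 10⁶ = 29.28 MJ/m².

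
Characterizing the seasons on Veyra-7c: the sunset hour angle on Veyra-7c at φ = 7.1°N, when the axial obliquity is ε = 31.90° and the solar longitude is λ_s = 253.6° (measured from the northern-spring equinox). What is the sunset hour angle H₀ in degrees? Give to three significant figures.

Solar declination: sin δ = sin ε · sin λ_s = sin 31.90° × sin 253.6° = -0.50694, so δ = -30.460°.
cos H₀ = −tan φ · tan δ = −tan(+7.1°) × tan(-30.460°) = 0.0733, so H₀ = 1.4975 rad = 85.80°.

H₀ = 85.8°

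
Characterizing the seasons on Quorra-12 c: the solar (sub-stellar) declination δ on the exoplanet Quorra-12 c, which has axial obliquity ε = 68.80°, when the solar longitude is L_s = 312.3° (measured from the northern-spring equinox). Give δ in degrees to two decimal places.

sin δ = sin ε · sin L_s = sin 68.80° × sin 312.3° = -0.689576.
δ = arcsin(-0.689576) = -43.60°.

δ = -43.60°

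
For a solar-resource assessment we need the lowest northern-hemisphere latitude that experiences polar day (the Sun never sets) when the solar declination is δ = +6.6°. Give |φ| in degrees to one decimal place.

|φ| = 83.4°

Polar day requires cos H₀ = −tan φ tan δ ≤ −1, i.e. tan φ tan δ ≥ 1.
The boundary is |tan φ| · |tan δ| = 1, so |φ| = 90° − |δ| = 90° − 6.6° = 83.4° in the northern hemisphere.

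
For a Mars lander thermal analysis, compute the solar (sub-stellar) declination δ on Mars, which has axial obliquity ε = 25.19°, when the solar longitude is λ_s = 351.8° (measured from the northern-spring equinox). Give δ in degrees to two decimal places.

sin δ = sin ε · sin λ_s = sin 25.19° × sin 351.8° = -0.060706.
δ = arcsin(-0.060706) = -3.48°.

δ = -3.48°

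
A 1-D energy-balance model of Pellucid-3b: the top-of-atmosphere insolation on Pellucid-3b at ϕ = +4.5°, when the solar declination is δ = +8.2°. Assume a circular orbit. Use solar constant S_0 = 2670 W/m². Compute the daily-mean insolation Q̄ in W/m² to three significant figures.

Q̄ ≈ 854 W/m²

cos h₀ = −tan(+4.5°) tan(+8.200°) = -0.0113, h₀ = 1.5821 rad.
Bracket: h₀ sin ϕ sin δ + cos ϕ cos δ sin h₀ = 1.5821×0.07846×0.14263 + 0.99692×0.98978×0.99994 = 0.017705 + 0.986672 = 1.004377.
Q̄ = (S_0/π) × [bracket] = (2670/π) × 1.004377 = 853.6 W/m².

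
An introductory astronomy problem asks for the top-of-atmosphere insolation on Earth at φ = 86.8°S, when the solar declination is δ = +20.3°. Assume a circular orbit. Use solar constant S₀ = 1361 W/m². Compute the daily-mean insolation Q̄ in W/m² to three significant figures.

Q̄ ≈ 0.00 W/m²

cos H₀ = −tan(-86.8°) tan(+20.300°) = 6.6163 ≥ 1 ⇒ polar night, H₀ = 0 and Q̄ = 0.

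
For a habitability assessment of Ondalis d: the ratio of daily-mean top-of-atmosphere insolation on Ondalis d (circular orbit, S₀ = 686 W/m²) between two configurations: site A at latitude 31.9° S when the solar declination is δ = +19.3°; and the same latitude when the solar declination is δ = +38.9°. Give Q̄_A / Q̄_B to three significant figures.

Q̄_A / Q̄_B ≈ 2.43

— Configuration A (φ=-31.9°):
cos H₀ = −tan(-31.9°) tan(+19.300°) = 0.2180, H₀ = 1.3511 rad.
Bracket: H₀ sin φ sin δ + cos φ cos δ sin H₀ = 1.3511×-0.52844×0.33051 + 0.84897×0.94380×0.97595 = -0.235976 + 0.781988 = 0.546012.
Q̄ = (S₀/π) × [bracket] = (686/π) × 0.546012 = 119.23 W/m².
— Configuration B (φ=-31.9°):
cos H₀ = −tan(-31.9°) tan(+38.900°) = 0.5022, H₀ = 1.0446 rad.
Bracket: H₀ sin φ sin δ + cos φ cos δ sin H₀ = 1.0446×-0.52844×0.62796 + 0.84897×0.77824×0.86472 = -0.346639 + 0.571323 = 0.224684.
Q̄ = (S₀/π) × [bracket] = (686/π) × 0.224684 = 49.062 W/m².
Ratio Q̄_A / Q̄_B = 119.23 / 49.062 = 2.430.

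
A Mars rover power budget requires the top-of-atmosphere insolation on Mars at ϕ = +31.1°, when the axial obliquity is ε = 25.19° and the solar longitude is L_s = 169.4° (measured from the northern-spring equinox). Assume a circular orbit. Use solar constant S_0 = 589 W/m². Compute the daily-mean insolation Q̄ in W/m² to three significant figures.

Q̄ ≈ 172 W/m²

Solar declination: sin δ = sin ε · sin L_s = sin 25.19° × sin 169.4° = 0.07829, so δ = +4.490°.
cos h₀ = −tan(+31.1°) tan(+4.490°) = -0.0474, h₀ = 1.6182 rad.
Bracket: h₀ sin ϕ sin δ + cos ϕ cos δ sin h₀ = 1.6182×0.51653×0.07829 + 0.85627×0.99693×0.99888 = 0.065439 + 0.852685 = 0.918124.
Q̄ = (S_0/π) × [bracket] = (589/π) × 0.918124 = 172.1 W/m².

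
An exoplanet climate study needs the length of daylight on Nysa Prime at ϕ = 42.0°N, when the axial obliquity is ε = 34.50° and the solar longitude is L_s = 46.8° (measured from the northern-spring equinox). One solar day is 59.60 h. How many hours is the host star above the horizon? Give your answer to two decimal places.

Solar declination: sin δ = sin ε · sin L_s = sin 34.50° × sin 46.8° = 0.41289, so δ = +24.387°.
cos h₀ = −tan ϕ · tan δ = −tan(+42.0°) × tan(+24.387°) = -0.4082, so h₀ = 1.9913 rad = 114.09°.
Daylight = 2h₀/(2π) × 59.60 h = (1.9913/π) × 59.60 = 37.78 h.

37.78 h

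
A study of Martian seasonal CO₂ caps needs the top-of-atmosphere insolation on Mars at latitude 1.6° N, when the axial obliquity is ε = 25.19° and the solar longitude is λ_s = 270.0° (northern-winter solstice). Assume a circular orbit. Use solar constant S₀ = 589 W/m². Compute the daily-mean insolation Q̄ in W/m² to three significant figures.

Q̄ ≈ 166 W/m²

Solar declination: sin δ = sin ε · sin λ_s = sin 25.19° × sin 270.0° = -0.42562, so δ = -25.190°.
cos H₀ = −tan(+1.6°) tan(-25.190°) = 0.0131, H₀ = 1.5577 rad.
Bracket: H₀ sin φ sin δ + cos φ cos δ sin H₀ = 1.5577×0.02792×-0.42562 + 0.99961×0.90490×0.99991 = -0.018511 + 0.904466 = 0.885955.
Q̄ = (S₀/π) × [bracket] = (589/π) × 0.885955 = 166.1 W/m².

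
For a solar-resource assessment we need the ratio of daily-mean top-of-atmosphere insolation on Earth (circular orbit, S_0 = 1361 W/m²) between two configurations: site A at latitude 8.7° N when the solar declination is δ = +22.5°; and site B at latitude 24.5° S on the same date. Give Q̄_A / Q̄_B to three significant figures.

Q̄_A / Q̄_B ≈ 1.66

— Configuration A (ϕ=+8.7°):
cos h₀ = −tan(+8.7°) tan(+22.500°) = -0.0634, h₀ = 1.6342 rad.
Bracket: h₀ sin ϕ sin δ + cos ϕ cos δ sin h₀ = 1.6342×0.15126×0.38268 + 0.98849×0.92388×0.99799 = 0.094594 + 0.911411 = 1.006005.
Q̄ = (S_0/π) × [bracket] = (1361/π) × 1.006005 = 435.82 W/m².
— Configuration B (ϕ=-24.5°):
cos h₀ = −tan(-24.5°) tan(+22.500°) = 0.1888, h₀ = 1.3809 rad.
Bracket: h₀ sin ϕ sin δ + cos ϕ cos δ sin h₀ = 1.3809×-0.41469×0.38268 + 0.90996×0.92388×0.98202 = -0.219140 + 0.825578 = 0.606438.
Q̄ = (S_0/π) × [bracket] = (1361/π) × 0.606438 = 262.72 W/m².
Ratio Q̄_A / Q̄_B = 435.82 / 262.72 = 1.659.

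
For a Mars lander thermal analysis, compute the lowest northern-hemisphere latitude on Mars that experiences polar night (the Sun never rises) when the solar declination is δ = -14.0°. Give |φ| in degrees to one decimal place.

|φ| = 76.0°

Polar night requires cos H₀ = −tan φ tan δ ≥ 1, i.e. tan φ tan δ ≤ −1.
The boundary is |tan φ| · |tan δ| = 1, so |φ| = 90° − |δ| = 90° − 14.0° = 76.0° in the northern hemisphere.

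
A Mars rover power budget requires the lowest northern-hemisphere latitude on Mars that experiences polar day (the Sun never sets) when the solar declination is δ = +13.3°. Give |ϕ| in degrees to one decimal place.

Polar day requires cos h₀ = −tan ϕ tan δ ≤ −1, i.e. tan ϕ tan δ ≥ 1.
The boundary is |tan ϕ| · |tan δ| = 1, so |ϕ| = 90° − |δ| = 90° − 13.3° = 76.7° in the northern hemisphere.

|ϕ| = 76.7°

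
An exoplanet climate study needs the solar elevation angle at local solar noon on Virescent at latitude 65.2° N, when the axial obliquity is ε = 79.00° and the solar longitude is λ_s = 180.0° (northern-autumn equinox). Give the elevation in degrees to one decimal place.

24.8°

Solar declination: sin δ = sin ε · sin λ_s = sin 79.00° × sin 180.0° = 0.00000, so δ = +0.000°.
At local noon the hour angle is zero, so the zenith angle equals |φ − δ| = |+65.2° − (+0.000°)| = 65.200°.
Elevation = 90° − 65.200° = 24.8°.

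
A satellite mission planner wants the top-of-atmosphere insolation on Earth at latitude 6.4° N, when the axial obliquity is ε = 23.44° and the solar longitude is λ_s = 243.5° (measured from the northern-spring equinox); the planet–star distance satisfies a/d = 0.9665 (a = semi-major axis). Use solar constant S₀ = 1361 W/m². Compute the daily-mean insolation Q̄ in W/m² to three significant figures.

Solar declination: sin δ = sin ε · sin λ_s = sin 23.44° × sin 243.5° = -0.35599, so δ = -20.854°.
cos H₀ = −tan(+6.4°) tan(-20.854°) = 0.0427, H₀ = 1.5281 rad.
Bracket: H₀ sin φ sin δ + cos φ cos δ sin H₀ = 1.5281×0.11147×-0.35599 + 0.99377×0.93449×0.99909 = -0.060638 + 0.927823 = 0.867185.
Inverse-square distance factor (a/d)² = 0.9665² = 0.934122.
Q̄ = (S₀/π) × 0.934122 × [bracket] = (1361/π) × 0.934122 × 0.867185 = 350.9 W/m².

Q̄ ≈ 351 W/m²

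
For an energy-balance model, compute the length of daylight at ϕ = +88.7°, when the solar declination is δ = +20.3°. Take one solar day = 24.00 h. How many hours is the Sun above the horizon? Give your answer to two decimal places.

24.00 h

Sunrise equation: cos h₀ = −tan ϕ · tan δ = -16.3006 ≤ −1, so the Sun never sets (polar day) and h₀ = π.
Daylight = 2h₀/(2π) × 24.00 h = (3.1416/π) × 24.00 = 24.00 h.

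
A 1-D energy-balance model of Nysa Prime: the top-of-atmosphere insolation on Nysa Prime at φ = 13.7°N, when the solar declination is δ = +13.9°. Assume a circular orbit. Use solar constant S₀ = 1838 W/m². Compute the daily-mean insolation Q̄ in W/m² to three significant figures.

Q̄ ≈ 605 W/m²

cos H₀ = −tan(+13.7°) tan(+13.900°) = -0.0603, H₀ = 1.6312 rad.
Bracket: H₀ sin φ sin δ + cos φ cos δ sin H₀ = 1.6312×0.23684×0.24023 + 0.97155×0.97072×0.99818 = 0.092809 + 0.941387 = 1.034196.
Q̄ = (S₀/π) × [bracket] = (1838/π) × 1.034196 = 605.1 W/m².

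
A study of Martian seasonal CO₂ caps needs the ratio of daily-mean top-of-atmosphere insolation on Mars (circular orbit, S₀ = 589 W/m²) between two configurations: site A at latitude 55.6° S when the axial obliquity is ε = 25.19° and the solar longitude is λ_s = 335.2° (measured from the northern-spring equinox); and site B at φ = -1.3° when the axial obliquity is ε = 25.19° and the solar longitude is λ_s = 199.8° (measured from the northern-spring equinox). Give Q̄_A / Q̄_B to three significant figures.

— Configuration A (φ=-55.6°):
Solar declination: sin δ = sin ε · sin λ_s = sin 25.19° × sin 335.2° = -0.17853, so δ = -10.284°.
cos H₀ = −tan(-55.6°) tan(-10.284°) = -0.2650, H₀ = 1.8390 rad.
Bracket: H₀ sin φ sin δ + cos φ cos δ sin H₀ = 1.8390×-0.82511×-0.17853 + 0.56497×0.98393×0.96425 = 0.270897 + 0.536018 = 0.806915.
Q̄ = (S₀/π) × [bracket] = (589/π) × 0.806915 = 151.28 W/m².
— Configuration B (φ=-1.3°):
Solar declination: sin δ = sin ε · sin λ_s = sin 25.19° × sin 199.8° = -0.14417, so δ = -8.289°.
cos H₀ = −tan(-1.3°) tan(-8.289°) = -0.0033, H₀ = 1.5741 rad.
Bracket: H₀ sin φ sin δ + cos φ cos δ sin H₀ = 1.5741×-0.02269×-0.14417 + 0.99974×0.98955×0.99999 = 0.005149 + 0.989283 = 0.994432.
Q̄ = (S₀/π) × [bracket] = (589/π) × 0.994432 = 186.44 W/m².
Ratio Q̄_A / Q̄_B = 151.28 / 186.44 = 0.8114.

Q̄_A / Q̄_B ≈ 0.811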